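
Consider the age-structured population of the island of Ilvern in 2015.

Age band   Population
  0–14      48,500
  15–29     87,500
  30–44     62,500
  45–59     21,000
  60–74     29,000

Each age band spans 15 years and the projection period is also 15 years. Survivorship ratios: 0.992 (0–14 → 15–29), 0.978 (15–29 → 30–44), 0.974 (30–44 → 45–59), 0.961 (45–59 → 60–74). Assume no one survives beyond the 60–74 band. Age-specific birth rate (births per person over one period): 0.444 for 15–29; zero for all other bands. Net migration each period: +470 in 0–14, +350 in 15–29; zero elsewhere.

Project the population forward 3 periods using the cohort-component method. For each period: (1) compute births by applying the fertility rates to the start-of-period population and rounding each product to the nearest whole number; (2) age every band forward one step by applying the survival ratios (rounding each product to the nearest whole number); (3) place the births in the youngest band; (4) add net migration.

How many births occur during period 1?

(Groups numbered youngest = 1 to oldest = 5.)
After projecting period 1:
Births: 87500 × 0.444 = 38850
Group 2: 48500 × 0.992 = 48112
Group 3: 87500 × 0.978 = 85575
Group 4: 62500 × 0.974 = 60875
Group 5: 21000 × 0.961 = 20181
Net migration: Group 1 + 470 → 39320; Group 2 + 350 → 48462
→ [39320, 48462, 85575, 60875, 20181]

38850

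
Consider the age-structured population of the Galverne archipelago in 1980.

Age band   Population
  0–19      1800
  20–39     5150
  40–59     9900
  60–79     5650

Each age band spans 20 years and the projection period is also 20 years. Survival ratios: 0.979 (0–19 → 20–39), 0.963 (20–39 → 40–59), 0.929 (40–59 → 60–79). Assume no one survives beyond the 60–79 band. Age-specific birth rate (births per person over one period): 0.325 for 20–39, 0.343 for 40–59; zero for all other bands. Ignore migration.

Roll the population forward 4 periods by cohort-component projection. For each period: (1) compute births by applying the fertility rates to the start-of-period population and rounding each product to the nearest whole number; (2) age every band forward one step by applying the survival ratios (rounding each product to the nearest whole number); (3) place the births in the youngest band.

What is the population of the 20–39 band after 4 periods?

2149

[period 1]
Births: 5150 * 0.325 = 1674  |  9900 * 0.343 = 3396 → total 5070
20–39: 1800 * 0.979 = 1762
40–59: 5150 * 0.963 = 4959
60–79: 9900 * 0.929 = 9197
→ [5070, 1762, 4959, 9197]
[period 2]
Births: 1762 * 0.325 = 573  |  4959 * 0.343 = 1701 → total 2274
20–39: 5070 * 0.979 = 4964
40–59: 1762 * 0.963 = 1697
60–79: 4959 * 0.929 = 4607
→ [2274, 4964, 1697, 4607]
[period 3]
Births: 4964 * 0.325 = 1613  |  1697 * 0.343 = 582 → total 2195
20–39: 2274 * 0.979 = 2226
40–59: 4964 * 0.963 = 4780
60–79: 1697 * 0.929 = 1577
→ [2195, 2226, 4780, 1577]
[period 4]
Births: 2226 * 0.325 = 723  |  4780 * 0.343 = 1640 → total 2363
20–39: 2195 * 0.979 = 2149
40–59: 2226 * 0.963 = 2144
60–79: 4780 * 0.929 = 4441
→ [2363, 2149, 2144, 4441]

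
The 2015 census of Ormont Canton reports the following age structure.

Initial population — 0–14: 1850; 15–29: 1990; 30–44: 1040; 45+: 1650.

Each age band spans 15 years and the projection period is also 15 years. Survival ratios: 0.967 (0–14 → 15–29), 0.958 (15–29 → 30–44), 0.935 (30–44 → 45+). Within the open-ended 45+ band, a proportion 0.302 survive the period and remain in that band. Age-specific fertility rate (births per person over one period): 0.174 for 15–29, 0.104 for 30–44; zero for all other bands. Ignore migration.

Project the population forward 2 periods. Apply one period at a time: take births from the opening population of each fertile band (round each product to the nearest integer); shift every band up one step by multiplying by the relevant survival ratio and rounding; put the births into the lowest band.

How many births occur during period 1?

454

After projecting period 1:
Births: 1990 × 0.174 = 346 ; 1040 × 0.104 = 108 → 454
15–29: 1850 × 0.967 = 1789
30–44: 1990 × 0.958 = 1906
45+: 1040 × 0.935 + 1650 × 0.302 = 972 + 498 = 1470
Population now: 0–14=454, 15–29=1789, 30–44=1906, 45+=1470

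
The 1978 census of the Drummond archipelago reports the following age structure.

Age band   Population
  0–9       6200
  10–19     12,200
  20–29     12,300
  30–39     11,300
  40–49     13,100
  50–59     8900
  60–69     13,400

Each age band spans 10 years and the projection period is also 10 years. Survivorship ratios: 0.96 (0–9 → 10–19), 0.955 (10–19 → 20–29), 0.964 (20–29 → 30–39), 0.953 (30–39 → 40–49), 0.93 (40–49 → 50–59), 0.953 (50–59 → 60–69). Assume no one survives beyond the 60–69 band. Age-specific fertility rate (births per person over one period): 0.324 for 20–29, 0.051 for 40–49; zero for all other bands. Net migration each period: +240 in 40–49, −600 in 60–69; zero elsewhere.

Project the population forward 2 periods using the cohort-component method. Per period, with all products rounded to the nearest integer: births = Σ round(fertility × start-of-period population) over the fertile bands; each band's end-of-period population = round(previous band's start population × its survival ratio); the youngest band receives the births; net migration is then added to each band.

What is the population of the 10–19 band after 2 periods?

4467

Period 1:
Births: 12300 * 0.324 = 3985, 13100 * 0.051 = 668 → total 4653
10–19: 6200 * 0.96 = 5952
20–29: 12200 * 0.955 = 11651
30–39: 12300 * 0.964 = 11857
40–49: 11300 * 0.953 = 10769
50–59: 13100 * 0.93 = 12183
60–69: 8900 * 0.953 = 8482
Net migration: 40–49 + 240 → 11009; 60–69 − 600 → 7882
Giving 4653 / 5952 / 11651 / 11857 / 11009 / 12183 / 7882.
Period 2:
Births: 11651 * 0.324 = 3775, 11009 * 0.051 = 561 → total 4336
10–19: 4653 * 0.96 = 4467
20–29: 5952 * 0.955 = 5684
30–39: 11651 * 0.964 = 11232
40–49: 11857 * 0.953 = 11300
50–59: 11009 * 0.93 = 10238
60–69: 12183 * 0.953 = 11610
Net migration: 40–49 + 240 → 11540; 60–69 − 600 → 11010
Giving 4336 / 4467 / 5684 / 11232 / 11540 / 10238 / 11010.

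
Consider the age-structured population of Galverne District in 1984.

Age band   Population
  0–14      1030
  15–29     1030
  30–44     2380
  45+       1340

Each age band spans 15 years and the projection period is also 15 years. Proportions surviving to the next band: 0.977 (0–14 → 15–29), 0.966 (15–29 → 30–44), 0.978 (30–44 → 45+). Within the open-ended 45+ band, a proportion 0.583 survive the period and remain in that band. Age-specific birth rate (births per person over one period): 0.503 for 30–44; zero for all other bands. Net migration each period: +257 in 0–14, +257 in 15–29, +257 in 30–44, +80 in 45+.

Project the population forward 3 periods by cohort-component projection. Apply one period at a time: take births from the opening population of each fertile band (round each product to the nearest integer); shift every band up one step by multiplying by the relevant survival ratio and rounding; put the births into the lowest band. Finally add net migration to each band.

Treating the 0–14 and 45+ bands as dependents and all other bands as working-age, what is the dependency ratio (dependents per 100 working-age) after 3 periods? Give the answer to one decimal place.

145.5

Let group 1 be 0–14 through group 4 = 45+.
Period 1:
Births: 2380 × 0.503 = 1197
Group 2: 1030 × 0.977 = 1006
Group 3: 1030 × 0.966 = 995
Group 4: 2380 × 0.978 + 1340 × 0.583 = 2328 + 781 = 3109
Net migration: Group 1 + 257 → 1454; Group 2 + 257 → 1263; Group 3 + 257 → 1252; Group 4 + 80 → 3189
End of period: [1454, 1263, 1252, 3189]
Period 2:
Births: 1252 × 0.503 = 630
Group 2: 1454 × 0.977 = 1421
Group 3: 1263 × 0.966 = 1220
Group 4: 1252 × 0.978 + 3189 × 0.583 = 1224 + 1859 = 3083
Net migration: Group 1 + 257 → 887; Group 2 + 257 → 1678; Group 3 + 257 → 1477; Group 4 + 80 → 3163
End of period: [887, 1678, 1477, 3163]
Period 3:
Births: 1477 × 0.503 = 743
Group 2: 887 × 0.977 = 867
Group 3: 1678 × 0.966 = 1621
Group 4: 1477 × 0.978 + 3163 × 0.583 = 1445 + 1844 = 3289
Net migration: Group 1 + 257 → 1000; Group 2 + 257 → 1124; Group 3 + 257 → 1878; Group 4 + 80 → 3369
End of period: [1000, 1124, 1878, 3369]
Dependents (band 0–14 + band 45+) = 1000 + 3369 = 4369; working-age = 3002; ratio = 4369/3002 × 100 = 145.5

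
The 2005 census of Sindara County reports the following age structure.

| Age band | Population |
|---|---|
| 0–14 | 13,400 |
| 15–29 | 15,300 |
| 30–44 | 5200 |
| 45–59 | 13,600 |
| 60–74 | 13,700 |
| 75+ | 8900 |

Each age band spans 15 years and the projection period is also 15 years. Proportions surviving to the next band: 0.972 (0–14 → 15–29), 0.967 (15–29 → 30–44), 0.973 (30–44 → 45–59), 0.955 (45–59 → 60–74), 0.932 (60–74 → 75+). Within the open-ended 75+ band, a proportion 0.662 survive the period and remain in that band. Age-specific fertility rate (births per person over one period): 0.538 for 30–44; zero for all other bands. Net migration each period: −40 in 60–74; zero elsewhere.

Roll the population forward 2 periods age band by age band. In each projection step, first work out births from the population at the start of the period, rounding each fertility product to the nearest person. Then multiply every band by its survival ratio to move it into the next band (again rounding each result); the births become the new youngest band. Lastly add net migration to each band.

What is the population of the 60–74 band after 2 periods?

Period 1.
Births: 5200 * 0.538 = 2798
15–29: 13400 * 0.972 = 13025
30–44: 15300 * 0.967 = 14795
45–59: 5200 * 0.973 = 5060
60–74: 13600 * 0.955 = 12988
75+: 13700 * 0.932 + 8900 * 0.662 = 12768 + 5892 = 18660
Net migration: 60–74 − 40 → 12948
Giving 2798 / 13025 / 14795 / 5060 / 12948 / 18660.
Period 2.
Births: 14795 * 0.538 = 7960
15–29: 2798 * 0.972 = 2720
30–44: 13025 * 0.967 = 12595
45–59: 14795 * 0.973 = 14396
60–74: 5060 * 0.955 = 4832
75+: 12948 * 0.932 + 18660 * 0.662 = 12068 + 12353 = 24421
Net migration: 60–74 − 40 → 4792
Giving 7960 / 2720 / 12595 / 14396 / 4792 / 24421.

4792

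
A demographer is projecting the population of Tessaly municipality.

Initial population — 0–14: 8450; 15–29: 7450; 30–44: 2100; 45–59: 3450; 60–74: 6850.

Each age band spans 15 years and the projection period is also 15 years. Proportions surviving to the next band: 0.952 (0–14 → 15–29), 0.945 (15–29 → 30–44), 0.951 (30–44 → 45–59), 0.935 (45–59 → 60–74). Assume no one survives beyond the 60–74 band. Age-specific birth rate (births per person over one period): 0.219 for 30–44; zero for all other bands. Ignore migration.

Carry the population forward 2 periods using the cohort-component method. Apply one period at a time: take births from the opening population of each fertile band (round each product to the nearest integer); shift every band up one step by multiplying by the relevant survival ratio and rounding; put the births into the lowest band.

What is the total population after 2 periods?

Let band 1 be 0–14 through band 5 = 60–74.
[period 1]
Births: 2100 * 0.219 = 460
Band 2: 8450 * 0.952 = 8044
Band 3: 7450 * 0.945 = 7040
Band 4: 2100 * 0.951 = 1997
Band 5: 3450 * 0.935 = 3226
→ [460, 8044, 7040, 1997, 3226]
[period 2]
Births: 7040 * 0.219 = 1542
Band 2: 460 * 0.952 = 438
Band 3: 8044 * 0.945 = 7602
Band 4: 7040 * 0.951 = 6695
Band 5: 1997 * 0.935 = 1867
→ [1542, 438, 7602, 6695, 1867]
Total after period 2: 1542 + 438 + 7602 + 6695 + 1867 = 18144

18144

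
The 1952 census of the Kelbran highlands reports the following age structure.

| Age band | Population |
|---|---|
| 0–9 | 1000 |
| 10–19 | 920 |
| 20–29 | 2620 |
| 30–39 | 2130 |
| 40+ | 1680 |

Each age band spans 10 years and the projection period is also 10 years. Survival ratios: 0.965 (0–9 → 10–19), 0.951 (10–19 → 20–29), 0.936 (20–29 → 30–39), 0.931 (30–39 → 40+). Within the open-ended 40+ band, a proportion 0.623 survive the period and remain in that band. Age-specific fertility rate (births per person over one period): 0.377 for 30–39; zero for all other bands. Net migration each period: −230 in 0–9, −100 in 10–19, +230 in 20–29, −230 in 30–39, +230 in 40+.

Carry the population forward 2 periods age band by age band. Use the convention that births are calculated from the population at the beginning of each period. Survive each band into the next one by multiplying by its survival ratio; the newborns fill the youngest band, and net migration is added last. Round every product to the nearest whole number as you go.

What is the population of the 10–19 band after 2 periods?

453

Period 1.
Births: 2130 × 0.377 = 803
10–19: 1000 × 0.965 = 965
20–29: 920 × 0.951 = 875
30–39: 2620 × 0.936 = 2452
40+: 2130 × 0.931 + 1680 × 0.623 = 1983 + 1047 = 3030
Net migration: 0–9 − 230 → 573; 10–19 − 100 → 865; 20–29 + 230 → 1105; 30–39 − 230 → 2222; 40+ + 230 → 3260
Population now: 0–9=573, 10–19=865, 20–29=1105, 30–39=2222, 40+=3260
Period 2.
Births: 2222 × 0.377 = 838
10–19: 573 × 0.965 = 553
20–29: 865 × 0.951 = 823
30–39: 1105 × 0.936 = 1034
40+: 2222 × 0.931 + 3260 × 0.623 = 2069 + 2031 = 4100
Net migration: 0–9 − 230 → 608; 10–19 − 100 → 453; 20–29 + 230 → 1053; 30–39 − 230 → 804; 40+ + 230 → 4330
Population now: 0–9=608, 10–19=453, 20–29=1053, 30–39=804, 40+=4330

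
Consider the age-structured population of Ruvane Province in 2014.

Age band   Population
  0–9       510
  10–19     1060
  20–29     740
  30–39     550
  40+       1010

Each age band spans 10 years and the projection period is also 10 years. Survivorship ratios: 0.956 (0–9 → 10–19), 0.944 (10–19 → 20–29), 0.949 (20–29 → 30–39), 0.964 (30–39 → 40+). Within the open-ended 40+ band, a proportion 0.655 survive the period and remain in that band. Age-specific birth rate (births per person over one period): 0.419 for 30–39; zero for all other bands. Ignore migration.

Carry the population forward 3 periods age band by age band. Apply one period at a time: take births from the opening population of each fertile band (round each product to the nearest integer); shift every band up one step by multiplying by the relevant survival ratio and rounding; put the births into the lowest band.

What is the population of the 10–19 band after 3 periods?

(Groups numbered youngest = 1 to oldest = 5.)
— Period 1 —
Births: 550 × 0.419 = 230
Group 2: 510 × 0.956 = 488
Group 3: 1060 × 0.944 = 1001
Group 4: 740 × 0.949 = 702
Group 5: 550 × 0.964 + 1010 × 0.655 = 530 + 662 = 1192
→ [230, 488, 1001, 702, 1192]
— Period 2 —
Births: 702 × 0.419 = 294
Group 2: 230 × 0.956 = 220
Group 3: 488 × 0.944 = 461
Group 4: 1001 × 0.949 = 950
Group 5: 702 × 0.964 + 1192 × 0.655 = 677 + 781 = 1458
→ [294, 220, 461, 950, 1458]
— Period 3 —
Births: 950 × 0.419 = 398
Group 2: 294 × 0.956 = 281
Group 3: 220 × 0.944 = 208
Group 4: 461 × 0.949 = 437
Group 5: 950 × 0.964 + 1458 × 0.655 = 916 + 955 = 1871
→ [398, 281, 208, 437, 1871]

281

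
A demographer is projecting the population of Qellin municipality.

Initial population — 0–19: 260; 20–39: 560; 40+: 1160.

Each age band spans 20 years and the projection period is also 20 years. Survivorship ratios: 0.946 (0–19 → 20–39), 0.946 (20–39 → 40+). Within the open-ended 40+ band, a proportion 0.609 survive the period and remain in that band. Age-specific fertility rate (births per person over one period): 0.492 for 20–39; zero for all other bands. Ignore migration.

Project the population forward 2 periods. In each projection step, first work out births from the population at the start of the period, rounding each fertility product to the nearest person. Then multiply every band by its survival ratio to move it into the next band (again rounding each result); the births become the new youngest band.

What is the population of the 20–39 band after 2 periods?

261

Numbering the bands 1..3 from youngest to oldest:
Period 1:
Births: 560 × 0.492 = 276
Band 2: 260 × 0.946 = 246
Band 3: 560 × 0.946 + 1160 × 0.609 = 530 + 706 = 1236
End of period: [276, 246, 1236]
Period 2:
Births: 246 × 0.492 = 121
Band 2: 276 × 0.946 = 261
Band 3: 246 × 0.946 + 1236 × 0.609 = 233 + 753 = 986
End of period: [121, 261, 986]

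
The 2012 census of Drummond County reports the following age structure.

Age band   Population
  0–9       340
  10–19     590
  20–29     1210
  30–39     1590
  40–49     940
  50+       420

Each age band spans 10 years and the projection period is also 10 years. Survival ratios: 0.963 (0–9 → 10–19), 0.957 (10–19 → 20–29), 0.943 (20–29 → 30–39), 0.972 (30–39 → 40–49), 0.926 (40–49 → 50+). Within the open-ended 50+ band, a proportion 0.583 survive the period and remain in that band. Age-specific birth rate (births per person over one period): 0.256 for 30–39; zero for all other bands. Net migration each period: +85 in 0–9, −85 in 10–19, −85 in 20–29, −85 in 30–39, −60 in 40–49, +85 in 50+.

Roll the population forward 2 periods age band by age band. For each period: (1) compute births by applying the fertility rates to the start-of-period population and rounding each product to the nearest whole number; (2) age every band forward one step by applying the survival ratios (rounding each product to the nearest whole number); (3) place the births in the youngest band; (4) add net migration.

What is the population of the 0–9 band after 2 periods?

(Bands numbered youngest = 1 to oldest = 6.)
Period 1.
Births: 1590 × 0.256 = 407
Band 2: 340 × 0.963 = 327
Band 3: 590 × 0.957 = 565
Band 4: 1210 × 0.943 = 1141
Band 5: 1590 × 0.972 = 1545
Band 6: 940 × 0.926 + 420 × 0.583 = 870 + 245 = 1115
Net migration: Band 1 + 85 → 492; Band 2 − 85 → 242; Band 3 − 85 → 480; Band 4 − 85 → 1056; Band 5 − 60 → 1485; Band 6 + 85 → 1200
Population now: 0–9=492, 10–19=242, 20–29=480, 30–39=1056, 40–49=1485, 50+=1200
Period 2.
Births: 1056 × 0.256 = 270
Band 2: 492 × 0.963 = 474
Band 3: 242 × 0.957 = 232
Band 4: 480 × 0.943 = 453
Band 5: 1056 × 0.972 = 1026
Band 6: 1485 × 0.926 + 1200 × 0.583 = 1375 + 700 = 2075
Net migration: Band 1 + 85 → 355; Band 2 − 85 → 389; Band 3 − 85 → 147; Band 4 − 85 → 368; Band 5 − 60 → 966; Band 6 + 85 → 2160
Population now: 0–9=355, 10–19=389, 20–29=147, 30–39=368, 40–49=966, 50+=2160

355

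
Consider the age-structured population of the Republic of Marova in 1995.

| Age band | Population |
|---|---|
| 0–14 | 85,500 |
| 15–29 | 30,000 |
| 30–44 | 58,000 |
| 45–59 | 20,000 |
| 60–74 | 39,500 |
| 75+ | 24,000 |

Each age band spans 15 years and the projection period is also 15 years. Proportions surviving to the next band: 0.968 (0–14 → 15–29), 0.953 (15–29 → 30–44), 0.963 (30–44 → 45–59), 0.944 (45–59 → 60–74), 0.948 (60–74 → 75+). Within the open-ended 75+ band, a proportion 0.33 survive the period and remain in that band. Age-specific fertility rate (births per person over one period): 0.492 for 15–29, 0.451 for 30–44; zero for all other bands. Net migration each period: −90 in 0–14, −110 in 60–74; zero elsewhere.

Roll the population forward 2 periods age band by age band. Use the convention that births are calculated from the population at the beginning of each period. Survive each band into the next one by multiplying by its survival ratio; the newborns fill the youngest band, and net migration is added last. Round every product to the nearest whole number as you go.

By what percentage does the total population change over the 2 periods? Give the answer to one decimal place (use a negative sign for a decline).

10.8

Period 1:
Births: 30000 × 0.492 = 14760  |  58000 × 0.451 = 26158 ⇒ total 40918
15–29: 85500 × 0.968 = 82764
30–44: 30000 × 0.953 = 28590
45–59: 58000 × 0.963 = 55854
60–74: 20000 × 0.944 = 18880
75+: 39500 × 0.948 + 24000 × 0.33 = 37446 + 7920 = 45366
Net migration: 0–14 − 90 → 40828; 60–74 − 110 → 18770
Giving 40828 / 82764 / 28590 / 55854 / 18770 / 45366.
Period 2:
Births: 82764 × 0.492 = 40720  |  28590 × 0.451 = 12894 ⇒ total 53614
15–29: 40828 × 0.968 = 39522
30–44: 82764 × 0.953 = 78874
45–59: 28590 × 0.963 = 27532
60–74: 55854 × 0.944 = 52726
75+: 18770 × 0.948 + 45366 × 0.33 = 17794 + 14971 = 32765
Net migration: 0–14 − 90 → 53524; 60–74 − 110 → 52616
Giving 53524 / 39522 / 78874 / 27532 / 52616 / 32765.
Total: 257000 → 284833; change = 27833; percentage change = 10.8%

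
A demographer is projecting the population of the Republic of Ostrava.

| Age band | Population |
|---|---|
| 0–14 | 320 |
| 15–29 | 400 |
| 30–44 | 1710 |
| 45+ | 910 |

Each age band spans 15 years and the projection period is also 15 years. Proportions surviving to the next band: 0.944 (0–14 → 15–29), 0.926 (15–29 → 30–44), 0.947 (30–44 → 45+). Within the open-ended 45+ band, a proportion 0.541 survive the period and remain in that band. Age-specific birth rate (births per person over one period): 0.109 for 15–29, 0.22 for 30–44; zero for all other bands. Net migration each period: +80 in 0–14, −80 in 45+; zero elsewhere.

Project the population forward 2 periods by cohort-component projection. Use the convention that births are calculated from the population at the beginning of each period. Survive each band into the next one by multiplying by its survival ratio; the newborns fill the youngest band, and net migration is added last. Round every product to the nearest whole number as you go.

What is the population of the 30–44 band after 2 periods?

(Groups numbered youngest = 1 to oldest = 4.)
Period 1.
Births: 400 * 0.109 = 44  |  1710 * 0.22 = 376 — total 420
Group 2: 320 * 0.944 = 302
Group 3: 400 * 0.926 = 370
Group 4: 1710 * 0.947 + 910 * 0.541 = 1619 + 492 = 2111
Net migration: Group 1 + 80 → 500; Group 4 − 80 → 2031
End of period: [500, 302, 370, 2031]
Period 2.
Births: 302 * 0.109 = 33  |  370 * 0.22 = 81 — total 114
Group 2: 500 * 0.944 = 472
Group 3: 302 * 0.926 = 280
Group 4: 370 * 0.947 + 2031 * 0.541 = 350 + 1099 = 1449
Net migration: Group 1 + 80 → 194; Group 4 − 80 → 1369
End of period: [194, 472, 280, 1369]

280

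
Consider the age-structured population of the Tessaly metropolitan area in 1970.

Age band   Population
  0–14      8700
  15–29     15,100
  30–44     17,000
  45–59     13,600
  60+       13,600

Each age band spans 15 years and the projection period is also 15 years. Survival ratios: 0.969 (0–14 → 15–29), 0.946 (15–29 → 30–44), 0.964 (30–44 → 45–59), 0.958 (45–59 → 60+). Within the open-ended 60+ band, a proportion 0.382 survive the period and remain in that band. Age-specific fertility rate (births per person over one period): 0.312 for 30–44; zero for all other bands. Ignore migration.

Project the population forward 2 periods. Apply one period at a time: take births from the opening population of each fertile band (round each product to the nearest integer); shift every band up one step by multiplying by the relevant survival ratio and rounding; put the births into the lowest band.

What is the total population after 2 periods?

After projecting period 1:
Births: 17000 × 0.312 = 5304
15–29: 8700 × 0.969 = 8430
30–44: 15100 × 0.946 = 14285
45–59: 17000 × 0.964 = 16388
60+: 13600 × 0.958 + 13600 × 0.382 = 13029 + 5195 = 18224
Population now: 0–14=5304, 15–29=8430, 30–44=14285, 45–59=16388, 60+=18224
After projecting period 2:
Births: 14285 × 0.312 = 4457
15–29: 5304 × 0.969 = 5140
30–44: 8430 × 0.946 = 7975
45–59: 14285 × 0.964 = 13771
60+: 16388 × 0.958 + 18224 × 0.382 = 15700 + 6962 = 22662
Population now: 0–14=4457, 15–29=5140, 30–44=7975, 45–59=13771, 60+=22662
Total after period 2: 4457 + 5140 + 7975 + 13771 + 22662 = 54005

54005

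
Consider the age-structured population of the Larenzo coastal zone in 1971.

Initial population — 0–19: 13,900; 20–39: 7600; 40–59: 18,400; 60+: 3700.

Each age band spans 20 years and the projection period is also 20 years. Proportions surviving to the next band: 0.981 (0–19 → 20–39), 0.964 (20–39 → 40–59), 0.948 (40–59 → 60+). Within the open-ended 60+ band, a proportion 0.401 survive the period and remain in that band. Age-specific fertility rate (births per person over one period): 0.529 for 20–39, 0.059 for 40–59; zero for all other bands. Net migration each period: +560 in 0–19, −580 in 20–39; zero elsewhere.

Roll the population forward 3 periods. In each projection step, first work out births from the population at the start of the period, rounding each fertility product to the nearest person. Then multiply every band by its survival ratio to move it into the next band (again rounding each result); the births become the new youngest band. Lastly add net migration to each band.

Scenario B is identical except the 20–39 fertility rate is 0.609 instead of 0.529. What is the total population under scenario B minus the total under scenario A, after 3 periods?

2361

Let band 1 be 0–19 through band 4 = 60+.
Period 1.
Births: 7600 * 0.529 = 4020, 18400 * 0.059 = 1086 → total 5106
Band 2: 13900 * 0.981 = 13636
Band 3: 7600 * 0.964 = 7326
Band 4: 18400 * 0.948 + 3700 * 0.401 = 17443 + 1484 = 18927
Net migration: Band 1 + 560 → 5666; Band 2 − 580 → 13056
Giving 5666 / 13056 / 7326 / 18927.
Period 2.
Births: 13056 * 0.529 = 6907, 7326 * 0.059 = 432 → total 7339
Band 2: 5666 * 0.981 = 5558
Band 3: 13056 * 0.964 = 12586
Band 4: 7326 * 0.948 + 18927 * 0.401 = 6945 + 7590 = 14535
Net migration: Band 1 + 560 → 7899; Band 2 − 580 → 4978
Giving 7899 / 4978 / 12586 / 14535.
Period 3.
Births: 4978 * 0.529 = 2633, 12586 * 0.059 = 743 → total 3376
Band 2: 7899 * 0.981 = 7749
Band 3: 4978 * 0.964 = 4799
Band 4: 12586 * 0.948 + 14535 * 0.401 = 11932 + 5829 = 17761
Net migration: Band 1 + 560 → 3936; Band 2 − 580 → 7169
Giving 3936 / 7169 / 4799 / 17761.
Scenario A total after 3 periods: 33665
Scenario B projection —
Period 1.
Births: 7600 * 0.609 = 4628, 18400 * 0.059 = 1086 → total 5714
Band 2: 13900 * 0.981 = 13636
Band 3: 7600 * 0.964 = 7326
Band 4: 18400 * 0.948 + 3700 * 0.401 = 17443 + 1484 = 18927
Net migration: Band 1 + 560 → 6274; Band 2 − 580 → 13056
Giving 6274 / 13056 / 7326 / 18927.
Period 2.
Births: 13056 * 0.609 = 7951, 7326 * 0.059 = 432 → total 8383
Band 2: 6274 * 0.981 = 6155
Band 3: 13056 * 0.964 = 12586
Band 4: 7326 * 0.948 + 18927 * 0.401 = 6945 + 7590 = 14535
Net migration: Band 1 + 560 → 8943; Band 2 − 580 → 5575
Giving 8943 / 5575 / 12586 / 14535.
Period 3.
Births: 5575 * 0.609 = 3395, 12586 * 0.059 = 743 → total 4138
Band 2: 8943 * 0.981 = 8773
Band 3: 5575 * 0.964 = 5374
Band 4: 12586 * 0.948 + 14535 * 0.401 = 11932 + 5829 = 17761
Net migration: Band 1 + 560 → 4698; Band 2 − 580 → 8193
Giving 4698 / 8193 / 5374 / 17761.
Scenario B total after 3 periods: 36026
Difference B − A = 36026 − 33665 = 2361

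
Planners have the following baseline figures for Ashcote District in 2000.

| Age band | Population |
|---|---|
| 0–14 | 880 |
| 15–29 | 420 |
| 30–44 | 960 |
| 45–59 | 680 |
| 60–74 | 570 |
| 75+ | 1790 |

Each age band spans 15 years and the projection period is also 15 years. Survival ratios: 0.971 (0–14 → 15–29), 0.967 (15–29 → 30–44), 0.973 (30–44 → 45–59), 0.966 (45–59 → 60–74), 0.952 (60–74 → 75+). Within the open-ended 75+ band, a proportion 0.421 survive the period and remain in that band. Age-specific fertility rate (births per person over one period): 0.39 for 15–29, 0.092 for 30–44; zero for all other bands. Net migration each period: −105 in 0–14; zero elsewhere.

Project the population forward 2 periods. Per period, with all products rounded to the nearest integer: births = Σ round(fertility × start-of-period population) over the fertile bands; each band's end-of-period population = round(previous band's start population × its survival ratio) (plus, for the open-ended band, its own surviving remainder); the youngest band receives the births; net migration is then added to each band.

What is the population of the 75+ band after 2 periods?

1171

Period 1.
Births: 420 × 0.39 = 164 ; 960 × 0.092 = 88 → total 252
15–29: 880 × 0.971 = 854
30–44: 420 × 0.967 = 406
45–59: 960 × 0.973 = 934
60–74: 680 × 0.966 = 657
75+: 570 × 0.952 + 1790 × 0.421 = 543 + 754 = 1297
Net migration: 0–14 − 105 → 147
Population now: 0–14=147, 15–29=854, 30–44=406, 45–59=934, 60–74=657, 75+=1297
Period 2.
Births: 854 × 0.39 = 333 ; 406 × 0.092 = 37 → total 370
15–29: 147 × 0.971 = 143
30–44: 854 × 0.967 = 826
45–59: 406 × 0.973 = 395
60–74: 934 × 0.966 = 902
75+: 657 × 0.952 + 1297 × 0.421 = 625 + 546 = 1171
Net migration: 0–14 − 105 → 265
Population now: 0–14=265, 15–29=143, 30–44=826, 45–59=395, 60–74=902, 75+=1171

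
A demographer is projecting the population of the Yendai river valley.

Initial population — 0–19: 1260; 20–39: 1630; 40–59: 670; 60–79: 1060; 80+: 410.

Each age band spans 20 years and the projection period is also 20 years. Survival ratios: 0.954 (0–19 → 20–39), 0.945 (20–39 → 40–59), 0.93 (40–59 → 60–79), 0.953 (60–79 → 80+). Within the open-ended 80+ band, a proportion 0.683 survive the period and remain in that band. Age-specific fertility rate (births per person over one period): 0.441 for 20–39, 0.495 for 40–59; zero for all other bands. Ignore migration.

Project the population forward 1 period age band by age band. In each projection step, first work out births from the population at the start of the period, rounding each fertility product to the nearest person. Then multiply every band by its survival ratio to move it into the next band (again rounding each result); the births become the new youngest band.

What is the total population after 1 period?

Period 1.
Births: 1630 * 0.441 = 719, 670 * 0.495 = 332 → total 1051
20–39: 1260 * 0.954 = 1202
40–59: 1630 * 0.945 = 1540
60–79: 670 * 0.93 = 623
80+: 1060 * 0.953 + 410 * 0.683 = 1010 + 280 = 1290
Giving 1051 / 1202 / 1540 / 623 / 1290.
Total after period 1: 1051 + 1202 + 1540 + 623 + 1290 = 5706

5706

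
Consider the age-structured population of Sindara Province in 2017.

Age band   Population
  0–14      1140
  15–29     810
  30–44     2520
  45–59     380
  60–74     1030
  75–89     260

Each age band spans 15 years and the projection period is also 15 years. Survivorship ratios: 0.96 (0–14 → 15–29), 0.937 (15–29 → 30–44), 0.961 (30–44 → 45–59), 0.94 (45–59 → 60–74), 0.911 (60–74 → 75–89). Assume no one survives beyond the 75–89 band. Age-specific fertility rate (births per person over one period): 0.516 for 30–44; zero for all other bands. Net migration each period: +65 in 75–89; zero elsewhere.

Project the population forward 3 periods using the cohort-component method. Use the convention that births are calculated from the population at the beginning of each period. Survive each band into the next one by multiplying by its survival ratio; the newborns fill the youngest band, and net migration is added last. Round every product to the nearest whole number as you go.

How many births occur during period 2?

— Period 1 —
Births: 2520 × 0.516 = 1300
15–29: 1140 × 0.96 = 1094
30–44: 810 × 0.937 = 759
45–59: 2520 × 0.961 = 2422
60–74: 380 × 0.94 = 357
75–89: 1030 × 0.911 = 938
Net migration: 75–89 + 65 → 1003
Giving 1300 / 1094 / 759 / 2422 / 357 / 1003.
— Period 2 —
Births: 759 × 0.516 = 392
15–29: 1300 × 0.96 = 1248
30–44: 1094 × 0.937 = 1025
45–59: 759 × 0.961 = 729
60–74: 2422 × 0.94 = 2277
75–89: 357 × 0.911 = 325
Net migration: 75–89 + 65 → 390
Giving 392 / 1248 / 1025 / 729 / 2277 / 390.

392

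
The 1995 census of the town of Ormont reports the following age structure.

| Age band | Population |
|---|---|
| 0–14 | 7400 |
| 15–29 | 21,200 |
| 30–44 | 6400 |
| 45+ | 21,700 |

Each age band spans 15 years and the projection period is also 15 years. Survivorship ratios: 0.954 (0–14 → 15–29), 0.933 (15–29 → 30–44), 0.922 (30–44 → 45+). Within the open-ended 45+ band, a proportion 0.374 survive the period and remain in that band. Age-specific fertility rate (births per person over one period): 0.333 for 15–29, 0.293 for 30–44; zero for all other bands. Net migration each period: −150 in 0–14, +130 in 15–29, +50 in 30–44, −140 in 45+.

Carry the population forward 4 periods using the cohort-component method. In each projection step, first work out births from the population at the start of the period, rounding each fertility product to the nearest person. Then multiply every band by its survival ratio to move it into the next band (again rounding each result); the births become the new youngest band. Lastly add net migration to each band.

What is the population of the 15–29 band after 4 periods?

(Groups numbered youngest = 1 to oldest = 4.)
[period 1]
Births: 21200 × 0.333 = 7060, 6400 × 0.293 = 1875 → total 8935
Group 2: 7400 × 0.954 = 7060
Group 3: 21200 × 0.933 = 19780
Group 4: 6400 × 0.922 + 21700 × 0.374 = 5901 + 8116 = 14017
Net migration: Group 1 − 150 → 8785; Group 2 + 130 → 7190; Group 3 + 50 → 19830; Group 4 − 140 → 13877
→ [8785, 7190, 19830, 13877]
[period 2]
Births: 7190 × 0.333 = 2394, 19830 × 0.293 = 5810 → total 8204
Group 2: 8785 × 0.954 = 8381
Group 3: 7190 × 0.933 = 6708
Group 4: 19830 × 0.922 + 13877 × 0.374 = 18283 + 5190 = 23473
Net migration: Group 1 − 150 → 8054; Group 2 + 130 → 8511; Group 3 + 50 → 6758; Group 4 − 140 → 23333
→ [8054, 8511, 6758, 23333]
[period 3]
Births: 8511 × 0.333 = 2834, 6758 × 0.293 = 1980 → total 4814
Group 2: 8054 × 0.954 = 7684
Group 3: 8511 × 0.933 = 7941
Group 4: 6758 × 0.922 + 23333 × 0.374 = 6231 + 8727 = 14958
Net migration: Group 1 − 150 → 4664; Group 2 + 130 → 7814; Group 3 + 50 → 7991; Group 4 − 140 → 14818
→ [4664, 7814, 7991, 14818]
[period 4]
Births: 7814 × 0.333 = 2602, 7991 × 0.293 = 2341 → total 4943
Group 2: 4664 × 0.954 = 4449
Group 3: 7814 × 0.933 = 7290
Group 4: 7991 × 0.922 + 14818 × 0.374 = 7368 + 5542 = 12910
Net migration: Group 1 − 150 → 4793; Group 2 + 130 → 4579; Group 3 + 50 → 7340; Group 4 − 140 → 12770
→ [4793, 4579, 7340, 12770]

4579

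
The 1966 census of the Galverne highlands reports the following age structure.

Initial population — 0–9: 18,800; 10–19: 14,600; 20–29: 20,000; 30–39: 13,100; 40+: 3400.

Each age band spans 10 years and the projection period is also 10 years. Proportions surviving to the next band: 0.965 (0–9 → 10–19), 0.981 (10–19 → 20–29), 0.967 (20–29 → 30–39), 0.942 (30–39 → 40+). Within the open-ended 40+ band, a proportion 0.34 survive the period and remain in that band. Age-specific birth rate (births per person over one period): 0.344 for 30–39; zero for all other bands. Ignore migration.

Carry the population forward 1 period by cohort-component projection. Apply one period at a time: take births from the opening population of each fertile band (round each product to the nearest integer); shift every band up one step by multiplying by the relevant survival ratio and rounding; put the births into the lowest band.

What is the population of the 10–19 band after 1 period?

18142

(Bands numbered youngest = 1 to oldest = 5.)
Period 1:
Births: 13100 × 0.344 = 4506
Band 2: 18800 × 0.965 = 18142
Band 3: 14600 × 0.981 = 14323
Band 4: 20000 × 0.967 = 19340
Band 5: 13100 × 0.942 + 3400 × 0.34 = 12340 + 1156 = 13496
Giving 4506 / 18142 / 14323 / 19340 / 13496.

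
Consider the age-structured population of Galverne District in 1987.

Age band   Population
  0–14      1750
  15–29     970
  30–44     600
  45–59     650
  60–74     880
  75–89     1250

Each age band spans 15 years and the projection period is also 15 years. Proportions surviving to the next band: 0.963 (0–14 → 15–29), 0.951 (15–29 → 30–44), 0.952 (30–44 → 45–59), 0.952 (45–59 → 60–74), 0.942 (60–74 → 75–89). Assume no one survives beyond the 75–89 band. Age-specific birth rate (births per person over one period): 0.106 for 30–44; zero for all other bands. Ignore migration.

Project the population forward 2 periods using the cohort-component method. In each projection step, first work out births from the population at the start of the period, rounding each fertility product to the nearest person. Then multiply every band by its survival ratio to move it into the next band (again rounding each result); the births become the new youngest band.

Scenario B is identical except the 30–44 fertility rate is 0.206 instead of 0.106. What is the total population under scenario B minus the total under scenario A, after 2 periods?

Call the bands 1 to 6, youngest first.
Period 1:
Births: 600 × 0.106 = 64
Band 2: 1750 × 0.963 = 1685
Band 3: 970 × 0.951 = 922
Band 4: 600 × 0.952 = 571
Band 5: 650 × 0.952 = 619
Band 6: 880 × 0.942 = 829
→ [64, 1685, 922, 571, 619, 829]
Period 2:
Births: 922 × 0.106 = 98
Band 2: 64 × 0.963 = 62
Band 3: 1685 × 0.951 = 1602
Band 4: 922 × 0.952 = 878
Band 5: 571 × 0.952 = 544
Band 6: 619 × 0.942 = 583
→ [98, 62, 1602, 878, 544, 583]
Scenario A total after 2 periods: 3767
Scenario B projection —
Period 1:
Births: 600 × 0.206 = 124
Band 2: 1750 × 0.963 = 1685
Band 3: 970 × 0.951 = 922
Band 4: 600 × 0.952 = 571
Band 5: 650 × 0.952 = 619
Band 6: 880 × 0.942 = 829
→ [124, 1685, 922, 571, 619, 829]
Period 2:
Births: 922 × 0.206 = 190
Band 2: 124 × 0.963 = 119
Band 3: 1685 × 0.951 = 1602
Band 4: 922 × 0.952 = 878
Band 5: 571 × 0.952 = 544
Band 6: 619 × 0.942 = 583
→ [190, 119, 1602, 878, 544, 583]
Scenario B total after 2 periods: 3916
Difference B − A = 3916 − 3767 = 149

149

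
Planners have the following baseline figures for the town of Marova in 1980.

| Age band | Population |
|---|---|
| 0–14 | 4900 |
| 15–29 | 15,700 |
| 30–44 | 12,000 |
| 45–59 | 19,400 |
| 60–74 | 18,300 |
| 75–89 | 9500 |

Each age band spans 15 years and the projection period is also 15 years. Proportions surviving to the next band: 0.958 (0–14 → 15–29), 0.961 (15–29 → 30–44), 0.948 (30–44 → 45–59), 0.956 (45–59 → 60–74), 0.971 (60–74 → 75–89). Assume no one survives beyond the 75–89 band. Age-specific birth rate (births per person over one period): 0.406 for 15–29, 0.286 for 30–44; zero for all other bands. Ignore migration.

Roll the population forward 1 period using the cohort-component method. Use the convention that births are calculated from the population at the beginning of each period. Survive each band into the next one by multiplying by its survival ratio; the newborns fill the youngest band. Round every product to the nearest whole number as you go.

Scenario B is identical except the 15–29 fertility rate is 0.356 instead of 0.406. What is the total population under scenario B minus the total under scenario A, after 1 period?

Numbering the bands 1..6 from youngest to oldest:
[period 1]
Births: 15700 × 0.406 = 6374 ; 12000 × 0.286 = 3432 → total 9806
Band 2: 4900 × 0.958 = 4694
Band 3: 15700 × 0.961 = 15088
Band 4: 12000 × 0.948 = 11376
Band 5: 19400 × 0.956 = 18546
Band 6: 18300 × 0.971 = 17769
Population now: 0–14=9806, 15–29=4694, 30–44=15088, 45–59=11376, 60–74=18546, 75–89=17769
Scenario A total after 1 period: 77279
Scenario B projection —
[period 1]
Births: 15700 × 0.356 = 5589 ; 12000 × 0.286 = 3432 → total 9021
Band 2: 4900 × 0.958 = 4694
Band 3: 15700 × 0.961 = 15088
Band 4: 12000 × 0.948 = 11376
Band 5: 19400 × 0.956 = 18546
Band 6: 18300 × 0.971 = 17769
Population now: 0–14=9021, 15–29=4694, 30–44=15088, 45–59=11376, 60–74=18546, 75–89=17769
Scenario B total after 1 period: 76494
Difference B − A = 76494 − 77279 = -785

-785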